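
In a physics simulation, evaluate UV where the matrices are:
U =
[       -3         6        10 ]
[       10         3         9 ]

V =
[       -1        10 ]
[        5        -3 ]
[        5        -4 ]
UV =
[       83       -88 ]
[       50        55 ]

Matrix multiplication: (UV)[i][j] = sum over k of U[i][k] * V[k][j].
  (UV)[0][0] = (-3)*(-1) + (6)*(5) + (10)*(5) = 83
  (UV)[0][1] = (-3)*(10) + (6)*(-3) + (10)*(-4) = -88
  (UV)[1][0] = (10)*(-1) + (3)*(5) + (9)*(5) = 50
  (UV)[1][1] = (10)*(10) + (3)*(-3) + (9)*(-4) = 55
UV =
[       83       -88 ]
[       50        55 ]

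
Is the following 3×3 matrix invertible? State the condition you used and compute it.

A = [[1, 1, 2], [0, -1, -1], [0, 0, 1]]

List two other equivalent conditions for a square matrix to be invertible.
Yes, invertible; det(A) = -1 ≠ 0. Equivalent conditions: rank(A) = 3; Ax = 0 has only the trivial solution; 0 is not an eigenvalue; the columns of A are linearly independent.

To check invertibility, compute det(A).
The given matrix is triangular, so det(A) equals the product of its diagonal entries = -1 ≠ 0.
Since det(A) ≠ 0, A is invertible.
Equivalent conditions for a square matrix A to be invertible:
- rank(A) = 3 (full rank).
- The homogeneous system Ax = 0 has only the trivial solution x = 0.
- 0 is not an eigenvalue of A.
- The columns (equivalently rows) of A are linearly independent.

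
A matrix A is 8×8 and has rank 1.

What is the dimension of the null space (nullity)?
7

The rank-nullity theorem for an m×n matrix states:
rank(A) + nullity(A) = n (the number of columns).
Here n = 8 and rank(A) = 1, so nullity(A) = 8 - 1 = 7.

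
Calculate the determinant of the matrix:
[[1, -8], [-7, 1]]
-55

For a 2×2 matrix [[a, b], [c, d]], det = ad - bc
det = (1)(1) - (-8)(-7) = 1 - 56 = -55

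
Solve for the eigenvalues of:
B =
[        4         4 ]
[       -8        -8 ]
λ = -4, 0

Solve det(B - λI) = 0. For a 2×2 matrix the characteristic equation is λ² - (trace)λ + det = 0.
trace(B) = a + d = 4 - 8 = -4.
det(B) = a*d - b*c = (4)*(-8) - (4)*(-8) = -32 + 32 = 0.
Characteristic equation: λ² - (-4)λ + (0) = 0.
Discriminant = (-4)² - 4*(0) = 16 - 0 = 16.
λ = (-4 ± √16) / 2 = (-4 ± 4) / 2 = -4, 0.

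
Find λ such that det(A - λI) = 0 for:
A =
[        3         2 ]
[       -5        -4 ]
λ = -2, 1

Solve det(A - λI) = 0. For a 2×2 matrix the characteristic equation is λ² - (trace)λ + det = 0.
trace(A) = a + d = 3 - 4 = -1.
det(A) = a*d - b*c = (3)*(-4) - (2)*(-5) = -12 + 10 = -2.
Characteristic equation: λ² - (-1)λ + (-2) = 0.
Discriminant = (-1)² - 4*(-2) = 1 + 8 = 9.
λ = (-1 ± √9) / 2 = (-1 ± 3) / 2 = -2, 1.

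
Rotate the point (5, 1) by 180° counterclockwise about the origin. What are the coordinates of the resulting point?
(-5, -1)

Rotation matrix R(θ) = [[cos θ, -sin θ], [sin θ, cos θ]]; for θ = 180°:
R = [[-1, 0], [0, -1]]
Result: R × [5, 1]ᵀ = [-1·5 + (0)·1, 0·5 + (-1)·1]ᵀ = (-5, -1)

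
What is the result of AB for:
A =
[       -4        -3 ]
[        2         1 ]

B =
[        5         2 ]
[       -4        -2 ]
AB =
[       -8        -2 ]
[        6         2 ]

Matrix multiplication: (AB)[i][j] = sum over k of A[i][k] * B[k][j].
  (AB)[0][0] = (-4)*(5) + (-3)*(-4) = -8
  (AB)[0][1] = (-4)*(2) + (-3)*(-2) = -2
  (AB)[1][0] = (2)*(5) + (1)*(-4) = 6
  (AB)[1][1] = (2)*(2) + (1)*(-2) = 2
AB =
[       -8        -2 ]
[        6         2 ]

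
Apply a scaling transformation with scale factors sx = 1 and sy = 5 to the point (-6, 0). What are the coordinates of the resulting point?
(-6, 0)

Scaling matrix:
[[1, 0], [0, 5]]
Result: (-6 × 1, 0 × 5) = (-6, 0)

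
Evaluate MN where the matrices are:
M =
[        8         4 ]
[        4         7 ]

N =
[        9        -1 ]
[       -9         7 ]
MN =
[       36        20 ]
[      -27        45 ]

Matrix multiplication: (MN)[i][j] = sum over k of M[i][k] * N[k][j].
  (MN)[0][0] = (8)*(9) + (4)*(-9) = 36
  (MN)[0][1] = (8)*(-1) + (4)*(7) = 20
  (MN)[1][0] = (4)*(9) + (7)*(-9) = -27
  (MN)[1][1] = (4)*(-1) + (7)*(7) = 45
MN =
[       36        20 ]
[      -27        45 ]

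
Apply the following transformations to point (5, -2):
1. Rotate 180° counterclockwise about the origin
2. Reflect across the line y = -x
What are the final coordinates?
(-2, 5)

Step 1: Rotate 180° → (-5, 2)
Step 2: Reflect across the line y = -x → (-2, 5)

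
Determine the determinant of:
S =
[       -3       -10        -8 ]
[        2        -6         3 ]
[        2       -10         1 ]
det(S) = -48

Expand along row 0 (cofactor expansion): det(S) = a*(e*i - f*h) - b*(d*i - f*g) + c*(d*h - e*g), where the 3×3 is [[a, b, c], [d, e, f], [g, h, i]].
Minor M_00 = (-6)*(1) - (3)*(-10) = -6 + 30 = 24.
Minor M_01 = (2)*(1) - (3)*(2) = 2 - 6 = -4.
Minor M_02 = (2)*(-10) - (-6)*(2) = -20 + 12 = -8.
det(S) = (-3)*(24) - (-10)*(-4) + (-8)*(-8) = -72 - 40 + 64 = -48.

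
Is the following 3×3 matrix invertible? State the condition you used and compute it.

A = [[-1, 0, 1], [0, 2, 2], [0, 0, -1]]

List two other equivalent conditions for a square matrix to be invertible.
Yes, invertible; det(A) = 2 ≠ 0. Equivalent conditions: rank(A) = 3; Ax = 0 has only the trivial solution; 0 is not an eigenvalue; the columns of A are linearly independent.

To check invertibility, compute det(A).
The given matrix is triangular, so det(A) equals the product of its diagonal entries = 2 ≠ 0.
Since det(A) ≠ 0, A is invertible.
Equivalent conditions for a square matrix A to be invertible:
- rank(A) = 3 (full rank).
- The homogeneous system Ax = 0 has only the trivial solution x = 0.
- 0 is not an eigenvalue of A.
- The columns (equivalently rows) of A are linearly independent.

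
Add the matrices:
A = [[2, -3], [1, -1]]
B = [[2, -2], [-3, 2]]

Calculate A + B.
[[4, -5], [-2, 1]]

Add corresponding elements:
(2)+(2)=4
(-3)+(-2)=-5
(1)+(-3)=-2
(-1)+(2)=1
A + B = [[4, -5], [-2, 1]]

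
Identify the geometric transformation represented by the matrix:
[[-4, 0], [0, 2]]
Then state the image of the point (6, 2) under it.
non-uniform scaling by (-4, 2); image of (6, 2) is (-24, 4)

This is diagonal with distinct entries, so it scales the x-axis by -4 and the y-axis by 2.
The matrix [[-4, 0], [0, 2]] represents: non-uniform scaling by (-4, 2).
Applying it to (6, 2): [-4·6 + 0·2, 0·6 + 2·2] = (-24, 4).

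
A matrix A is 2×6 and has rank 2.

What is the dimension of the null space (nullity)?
4

The rank-nullity theorem for an m×n matrix states:
rank(A) + nullity(A) = n (the number of columns).
Here n = 6 and rank(A) = 2, so nullity(A) = 6 - 2 = 4.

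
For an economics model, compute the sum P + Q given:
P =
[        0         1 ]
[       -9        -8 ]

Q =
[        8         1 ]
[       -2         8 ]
P + Q =
[        8         2 ]
[      -11         0 ]

Matrix addition is elementwise: (P+Q)[i][j] = P[i][j] + Q[i][j].
  (P+Q)[0][0] = (0) + (8) = 8
  (P+Q)[0][1] = (1) + (1) = 2
  (P+Q)[1][0] = (-9) + (-2) = -11
  (P+Q)[1][1] = (-8) + (8) = 0
P + Q =
[        8         2 ]
[      -11         0 ]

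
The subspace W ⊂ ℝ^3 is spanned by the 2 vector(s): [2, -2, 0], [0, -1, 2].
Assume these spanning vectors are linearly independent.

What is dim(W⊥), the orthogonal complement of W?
dim(W⊥) = 1

For any subspace W of ℝ^n, dim(W) + dim(W⊥) = n (the whole-space dimension).
Here the given 2 vectors are linearly independent, so dim(W) = 2.
Thus dim(W⊥) = n - dim(W) = 3 - 2 = 1.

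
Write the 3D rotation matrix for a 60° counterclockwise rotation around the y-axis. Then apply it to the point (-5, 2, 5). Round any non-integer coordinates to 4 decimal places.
R = [[1/2, 0, √3/2], [0, 1, 0], [-√3/2, 0, 1/2]]; R·(-5, 2, 5) = (1.8301, 2.0000, 6.8301)

Rotation matrix for 60° around y-axis:
cos(60°) = 1/2, sin(60°) = √3/2
R = [[1/2, 0, √3/2], [0, 1, 0], [-√3/2, 0, 1/2]]
Apply to (-5, 2, 5): R·[-5, 2, 5]ᵀ = (1.8301, 2.0000, 6.8301)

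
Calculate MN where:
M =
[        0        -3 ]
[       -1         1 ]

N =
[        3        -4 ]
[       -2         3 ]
MN =
[        6        -9 ]
[       -5         7 ]

Matrix multiplication: (MN)[i][j] = sum over k of M[i][k] * N[k][j].
  (MN)[0][0] = (0)*(3) + (-3)*(-2) = 6
  (MN)[0][1] = (0)*(-4) + (-3)*(3) = -9
  (MN)[1][0] = (-1)*(3) + (1)*(-2) = -5
  (MN)[1][1] = (-1)*(-4) + (1)*(3) = 7
MN =
[        6        -9 ]
[       -5         7 ]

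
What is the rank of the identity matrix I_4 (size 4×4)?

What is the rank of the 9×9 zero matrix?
rank(I_4) = 4, rank(0) = 0

The identity I_4 has 4 columns that are the standard basis vectors e_1, …, e_4. These are linearly independent, so all 4 columns are pivots and rank(I_4) = 4.
The 9×9 zero matrix has every entry zero, so every row is the zero row and there are no pivots; rank(0) = 0.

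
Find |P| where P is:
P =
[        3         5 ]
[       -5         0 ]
det(P) = 25

For a 2×2 matrix [[a, b], [c, d]], det = a*d - b*c.
det(P) = (3)*(0) - (5)*(-5) = 0 + 25 = 25.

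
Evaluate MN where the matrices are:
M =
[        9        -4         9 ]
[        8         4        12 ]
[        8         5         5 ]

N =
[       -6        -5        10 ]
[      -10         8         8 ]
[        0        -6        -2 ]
MN =
[      -14      -131        40 ]
[      -88       -80        88 ]
[      -98       -30       110 ]

Matrix multiplication: (MN)[i][j] = sum over k of M[i][k] * N[k][j].
  (MN)[0][0] = (9)*(-6) + (-4)*(-10) + (9)*(0) = -14
  (MN)[0][1] = (9)*(-5) + (-4)*(8) + (9)*(-6) = -131
  (MN)[0][2] = (9)*(10) + (-4)*(8) + (9)*(-2) = 40
  (MN)[1][0] = (8)*(-6) + (4)*(-10) + (12)*(0) = -88
  (MN)[1][1] = (8)*(-5) + (4)*(8) + (12)*(-6) = -80
  (MN)[1][2] = (8)*(10) + (4)*(8) + (12)*(-2) = 88
  (MN)[2][0] = (8)*(-6) + (5)*(-10) + (5)*(0) = -98
  (MN)[2][1] = (8)*(-5) + (5)*(8) + (5)*(-6) = -30
  (MN)[2][2] = (8)*(10) + (5)*(8) + (5)*(-2) = 110
MN =
[      -14      -131        40 ]
[      -88       -80        88 ]
[      -98       -30       110 ]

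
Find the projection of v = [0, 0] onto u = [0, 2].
[0, 0]

The projection of v onto u is proj_u(v) = ((v·u) / (u·u)) · u.
v·u = (0)*(0) + (0)*(2) = 0.
u·u = (0)*(0) + (2)*(2) = 4.
coefficient = 0 / 4 = 0.
proj_u(v) = 0 · [0, 2] = [0, 0].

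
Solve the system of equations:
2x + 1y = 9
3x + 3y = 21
x = 2, y = 5

Use elimination (row reduction):
Equation 1: 2x + 1y = 9.
Equation 2: 3x + 3y = 21.
Multiply Eq1 by 3 and Eq2 by 2: 6x + 3y = 27;  6x + 6y = 42.
Subtract: (3)y = 15, so y = 5.
Back-substitute into Eq1: 2x + 1*(5) = 9, so x = 2.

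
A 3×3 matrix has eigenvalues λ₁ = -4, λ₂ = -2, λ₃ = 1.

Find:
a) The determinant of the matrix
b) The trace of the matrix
det = 8, trace = -5

Two standard eigenvalue identities:
- det(A) equals the product of the eigenvalues (counted with multiplicity).
- trace(A) equals the sum of the eigenvalues.
det(A) = (-4)*(-2)*(1) = 8.
trace(A) = -4 - 2 + 1 = -5.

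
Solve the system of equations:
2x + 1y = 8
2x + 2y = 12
x = 2, y = 4

Use elimination (row reduction):
Equation 1: 2x + 1y = 8.
Equation 2: 2x + 2y = 12.
Multiply Eq1 by 2 and Eq2 by 2: 4x + 2y = 16;  4x + 4y = 24.
Subtract: (2)y = 8, so y = 4.
Back-substitute into Eq1: 2x + 1*(4) = 8, so x = 2.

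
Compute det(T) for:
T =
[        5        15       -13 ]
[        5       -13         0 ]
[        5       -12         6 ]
det(T) = -905

Expand along row 0 (cofactor expansion): det(T) = a*(e*i - f*h) - b*(d*i - f*g) + c*(d*h - e*g), where the 3×3 is [[a, b, c], [d, e, f], [g, h, i]].
Minor M_00 = (-13)*(6) - (0)*(-12) = -78 - 0 = -78.
Minor M_01 = (5)*(6) - (0)*(5) = 30 - 0 = 30.
Minor M_02 = (5)*(-12) - (-13)*(5) = -60 + 65 = 5.
det(T) = (5)*(-78) - (15)*(30) + (-13)*(5) = -390 - 450 - 65 = -905.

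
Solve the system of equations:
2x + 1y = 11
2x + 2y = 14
x = 4, y = 3

Use elimination (row reduction):
Equation 1: 2x + 1y = 11.
Equation 2: 2x + 2y = 14.
Multiply Eq1 by 2 and Eq2 by 2: 4x + 2y = 22;  4x + 4y = 28.
Subtract: (2)y = 6, so y = 3.
Back-substitute into Eq1: 2x + 1*(3) = 11, so x = 4.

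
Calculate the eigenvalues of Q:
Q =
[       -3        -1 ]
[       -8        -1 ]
λ = -5, 1

Solve det(Q - λI) = 0. For a 2×2 matrix the characteristic equation is λ² - (trace)λ + det = 0.
trace(Q) = a + d = -3 - 1 = -4.
det(Q) = a*d - b*c = (-3)*(-1) - (-1)*(-8) = 3 - 8 = -5.
Characteristic equation: λ² - (-4)λ + (-5) = 0.
Discriminant = (-4)² - 4*(-5) = 16 + 20 = 36.
λ = (-4 ± √36) / 2 = (-4 ± 6) / 2 = -5, 1.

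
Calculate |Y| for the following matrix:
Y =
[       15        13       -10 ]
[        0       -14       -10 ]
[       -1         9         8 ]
det(Y) = -60

Expand along row 0 (cofactor expansion): det(Y) = a*(e*i - f*h) - b*(d*i - f*g) + c*(d*h - e*g), where the 3×3 is [[a, b, c], [d, e, f], [g, h, i]].
Minor M_00 = (-14)*(8) - (-10)*(9) = -112 + 90 = -22.
Minor M_01 = (0)*(8) - (-10)*(-1) = 0 - 10 = -10.
Minor M_02 = (0)*(9) - (-14)*(-1) = 0 - 14 = -14.
det(Y) = (15)*(-22) - (13)*(-10) + (-10)*(-14) = -330 + 130 + 140 = -60.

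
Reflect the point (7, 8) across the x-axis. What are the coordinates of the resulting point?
(7, -8)

Reflection across x-axis: (7, 8) → (7, -8)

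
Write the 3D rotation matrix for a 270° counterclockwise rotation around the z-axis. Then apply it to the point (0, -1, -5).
R = [[0, 1, 0], [-1, 0, 0], [0, 0, 1]]; R·(0, -1, -5) = (-1, 0, -5)

Rotation matrix for 270° around z-axis:
cos(270°) = 0, sin(270°) = -1
R = [[0, 1, 0], [-1, 0, 0], [0, 0, 1]]
Apply to (0, -1, -5): R·[0, -1, -5]ᵀ = (-1, 0, -5)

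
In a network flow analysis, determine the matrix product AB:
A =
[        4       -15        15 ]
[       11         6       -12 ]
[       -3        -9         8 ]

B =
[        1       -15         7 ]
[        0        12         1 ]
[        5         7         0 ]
AB =
[       79      -135        13 ]
[      -49      -177        83 ]
[       37        -7       -30 ]

Matrix multiplication: (AB)[i][j] = sum over k of A[i][k] * B[k][j].
  (AB)[0][0] = (4)*(1) + (-15)*(0) + (15)*(5) = 79
  (AB)[0][1] = (4)*(-15) + (-15)*(12) + (15)*(7) = -135
  (AB)[0][2] = (4)*(7) + (-15)*(1) + (15)*(0) = 13
  (AB)[1][0] = (11)*(1) + (6)*(0) + (-12)*(5) = -49
  (AB)[1][1] = (11)*(-15) + (6)*(12) + (-12)*(7) = -177
  (AB)[1][2] = (11)*(7) + (6)*(1) + (-12)*(0) = 83
  (AB)[2][0] = (-3)*(1) + (-9)*(0) + (8)*(5) = 37
  (AB)[2][1] = (-3)*(-15) + (-9)*(12) + (8)*(7) = -7
  (AB)[2][2] = (-3)*(7) + (-9)*(1) + (8)*(0) = -30
AB =
[       79      -135        13 ]
[      -49      -177        83 ]
[       37        -7       -30 ]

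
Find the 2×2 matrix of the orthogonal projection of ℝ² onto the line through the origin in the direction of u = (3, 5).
[[9/34, 15/34], [15/34, 25/34]]

The orthogonal projection onto the line spanned by a nonzero vector u = (a, b) has matrix P = (u uᵀ) / (uᵀ u) = (1/(a² + b²)) · [[a², ab], [ab, b²]].
Here u = (3, 5), so a² + b² = 9 + 25 = 34.
P = (1/34) · [[9, 15], [15, 25]] = [[9/34, 15/34], [15/34, 25/34]].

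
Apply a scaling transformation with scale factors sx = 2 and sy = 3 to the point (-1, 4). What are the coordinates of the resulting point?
(-2, 12)

Scaling matrix:
[[2, 0], [0, 3]]
Result: (-1 × 2, 4 × 3) = (-2, 12)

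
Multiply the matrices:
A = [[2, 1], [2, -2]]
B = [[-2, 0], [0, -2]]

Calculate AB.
[[-4, -2], [-4, 4]]

Each entry (i,j) of AB = sum over k of A[i][k]*B[k][j].
(AB)[0][0] = (2)*(-2) + (1)*(0) = -4
(AB)[0][1] = (2)*(0) + (1)*(-2) = -2
(AB)[1][0] = (2)*(-2) + (-2)*(0) = -4
(AB)[1][1] = (2)*(0) + (-2)*(-2) = 4
AB = [[-4, -2], [-4, 4]]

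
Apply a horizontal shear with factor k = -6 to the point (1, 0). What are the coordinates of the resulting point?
(1, 0)

Shear matrix for horizontal shear with factor k = -6:
[[1, -6], [0, 1]]
Result: (1, 0) → (1, 0)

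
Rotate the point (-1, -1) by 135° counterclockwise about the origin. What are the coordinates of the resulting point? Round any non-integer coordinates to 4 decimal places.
(1.4142, 0.0000)

Rotation matrix R(θ) = [[cos θ, -sin θ], [sin θ, cos θ]]; for θ = 135°:
R = [[-√2/2, -√2/2], [√2/2, -√2/2]]
Result: R × [-1, -1]ᵀ = [-√2/2·-1 + (-√2/2)·-1, √2/2·-1 + (-√2/2)·-1]ᵀ = (1.4142, 0.0000)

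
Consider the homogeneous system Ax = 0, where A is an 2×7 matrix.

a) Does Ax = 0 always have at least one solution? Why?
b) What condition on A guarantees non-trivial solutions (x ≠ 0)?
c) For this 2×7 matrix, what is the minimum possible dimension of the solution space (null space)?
a) Yes, x = 0 is always a solution. b) When A has linearly dependent columns (rank < n). c) Minimum nullity = 5.

a) x = 0 satisfies A·0 = 0, so the zero vector is always a solution.
b) Non-trivial solutions exist iff the columns of A are linearly dependent, equivalently rank(A) < n (the number of columns).
c) By rank-nullity, rank(A) + nullity(A) = n = 7. Since A has only 2 rows, rank(A) ≤ 2, so nullity(A) ≥ 7 - 2 = 5.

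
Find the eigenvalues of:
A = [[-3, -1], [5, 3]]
λ = -2, 2

Solve det(A - λI) = 0. For a 2×2 matrix this is λ² - (trace)λ + det = 0.
trace(A) = -3 + 3 = 0.
det(A) = (-3)*(3) - (-1)*(5) = -9 + 5 = -4.
Characteristic equation: λ² - (0)λ + (-4) = 0.
Discriminant: (0)² - 4*(-4) = 0 + 16 = 16.
Roots: λ = (0 ± √16) / 2 = -2, 2.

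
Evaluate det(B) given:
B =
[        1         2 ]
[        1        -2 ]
det(B) = -4

For a 2×2 matrix [[a, b], [c, d]], det = a*d - b*c.
det(B) = (1)*(-2) - (2)*(1) = -2 - 2 = -4.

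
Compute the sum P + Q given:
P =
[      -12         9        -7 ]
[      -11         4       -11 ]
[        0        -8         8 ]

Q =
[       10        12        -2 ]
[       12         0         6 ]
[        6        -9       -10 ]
P + Q =
[       -2        21        -9 ]
[        1         4        -5 ]
[        6       -17        -2 ]

Matrix addition is elementwise: (P+Q)[i][j] = P[i][j] + Q[i][j].
  (P+Q)[0][0] = (-12) + (10) = -2
  (P+Q)[0][1] = (9) + (12) = 21
  (P+Q)[0][2] = (-7) + (-2) = -9
  (P+Q)[1][0] = (-11) + (12) = 1
  (P+Q)[1][1] = (4) + (0) = 4
  (P+Q)[1][2] = (-11) + (6) = -5
  (P+Q)[2][0] = (0) + (6) = 6
  (P+Q)[2][1] = (-8) + (-9) = -17
  (P+Q)[2][2] = (8) + (-10) = -2
P + Q =
[       -2        21        -9 ]
[        1         4        -5 ]
[        6       -17        -2 ]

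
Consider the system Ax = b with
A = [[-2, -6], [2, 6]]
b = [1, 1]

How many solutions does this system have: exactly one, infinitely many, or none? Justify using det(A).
No solution

det(A) = (-2)*(6) - (-6)*(2) = 0, so A is singular.
The column space of A is span(column 1) = span([-2, 2]).
b = [1, 1] is not a scalar multiple of column 1, so b ∉ column space and the system is inconsistent — no solution.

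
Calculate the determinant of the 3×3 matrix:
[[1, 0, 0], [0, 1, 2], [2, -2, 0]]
4

Expansion along first row:
det = 1·det([[1,2],[-2,0]]) - 0·det([[0,2],[2,0]]) + 0·det([[0,1],[2,-2]])
    = 1·(1·0 - 2·-2) - 0·(0·0 - 2·2) + 0·(0·-2 - 1·2)
    = 1·4 - 0·-4 + 0·-2
    = 4 + 0 + 0 = 4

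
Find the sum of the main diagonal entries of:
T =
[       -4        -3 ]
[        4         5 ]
tr(T) = -4 + 5 = 1

The trace of a square matrix is the sum of its diagonal entries.
Diagonal entries of T: T[0][0] = -4, T[1][1] = 5.
tr(T) = -4 + 5 = 1.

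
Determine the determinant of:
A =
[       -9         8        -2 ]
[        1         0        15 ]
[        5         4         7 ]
det(A) = 1076

Expand along row 0 (cofactor expansion): det(A) = a*(e*i - f*h) - b*(d*i - f*g) + c*(d*h - e*g), where the 3×3 is [[a, b, c], [d, e, f], [g, h, i]].
Minor M_00 = (0)*(7) - (15)*(4) = 0 - 60 = -60.
Minor M_01 = (1)*(7) - (15)*(5) = 7 - 75 = -68.
Minor M_02 = (1)*(4) - (0)*(5) = 4 - 0 = 4.
det(A) = (-9)*(-60) - (8)*(-68) + (-2)*(4) = 540 + 544 - 8 = 1076.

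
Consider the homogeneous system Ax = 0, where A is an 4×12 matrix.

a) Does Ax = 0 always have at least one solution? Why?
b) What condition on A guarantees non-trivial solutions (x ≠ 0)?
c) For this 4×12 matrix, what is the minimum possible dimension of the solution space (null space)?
a) Yes, x = 0 is always a solution. b) When A has linearly dependent columns (rank < n). c) Minimum nullity = 8.

a) x = 0 satisfies A·0 = 0, so the zero vector is always a solution.
b) Non-trivial solutions exist iff the columns of A are linearly dependent, equivalently rank(A) < n (the number of columns).
c) By rank-nullity, rank(A) + nullity(A) = n = 12. Since A has only 4 rows, rank(A) ≤ 4, so nullity(A) ≥ 12 - 4 = 8.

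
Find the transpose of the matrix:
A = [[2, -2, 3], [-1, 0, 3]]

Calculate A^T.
[[2, -1], [-2, 0], [3, 3]]

The transpose sends entry (i,j) to (j,i); rows become columns.
Row 0 of A: [2, -2, 3] -> column 0 of A^T.
Row 1 of A: [-1, 0, 3] -> column 1 of A^T.
A^T = [[2, -1], [-2, 0], [3, 3]]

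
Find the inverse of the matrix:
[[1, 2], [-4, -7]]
[[-7, -2], [4, 1]]

For [[a,b],[c,d]], inverse = (1/det)·[[d,-b],[-c,a]]
det = 1·-7 - 2·-4 = 1
Inverse = (1/1)·[[-7, -2], [4, 1]]
        = [[-7, -2], [4, 1]]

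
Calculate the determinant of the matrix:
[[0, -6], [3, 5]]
18

For a 2×2 matrix [[a, b], [c, d]], det = ad - bc
det = (0)(5) - (-6)(3) = 0 - -18 = 18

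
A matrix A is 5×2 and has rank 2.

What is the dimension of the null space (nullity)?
0

The rank-nullity theorem for an m×n matrix states:
rank(A) + nullity(A) = n (the number of columns).
Here n = 2 and rank(A) = 2, so nullity(A) = 2 - 2 = 0.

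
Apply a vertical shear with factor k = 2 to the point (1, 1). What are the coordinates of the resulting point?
(1, 3)

Shear matrix for vertical shear with factor k = 2:
[[1, 0], [2, 1]]
Result: (1, 1) → (1, 3)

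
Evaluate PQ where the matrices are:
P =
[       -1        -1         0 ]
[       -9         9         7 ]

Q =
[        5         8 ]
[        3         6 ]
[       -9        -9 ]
PQ =
[       -8       -14 ]
[      -81       -81 ]

Matrix multiplication: (PQ)[i][j] = sum over k of P[i][k] * Q[k][j].
  (PQ)[0][0] = (-1)*(5) + (-1)*(3) + (0)*(-9) = -8
  (PQ)[0][1] = (-1)*(8) + (-1)*(6) + (0)*(-9) = -14
  (PQ)[1][0] = (-9)*(5) + (9)*(3) + (7)*(-9) = -81
  (PQ)[1][1] = (-9)*(8) + (9)*(6) + (7)*(-9) = -81
PQ =
[       -8       -14 ]
[      -81       -81 ]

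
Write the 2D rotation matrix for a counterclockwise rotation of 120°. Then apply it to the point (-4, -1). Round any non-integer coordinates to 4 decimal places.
R = [[-1/2, -√3/2], [√3/2, -1/2]]; R·(-4, -1) = (2.8660, -2.9641)

Rotation matrix formula: R(θ) = [[cos θ, -sin θ], [sin θ, cos θ]]
For θ = 120°:
cos(120°) = -1/2
sin(120°) = √3/2
R = [[-1/2, -√3/2], [√3/2, -1/2]]
Apply to (-4, -1): [-1/2·-4 + (-√3/2)·-1, √3/2·-4 + -1/2·-1] = (2.8660, -2.9641)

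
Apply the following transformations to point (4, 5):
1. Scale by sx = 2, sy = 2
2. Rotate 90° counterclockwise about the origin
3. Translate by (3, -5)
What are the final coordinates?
(-7, 3)

Step 1: Scale → (8, 10)
Step 2: Rotate 90° → (-10, 8)
Step 3: Translate → (-7, 3)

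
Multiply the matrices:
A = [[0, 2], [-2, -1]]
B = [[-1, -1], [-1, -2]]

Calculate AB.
[[-2, -4], [3, 4]]

Each entry (i,j) of AB = sum over k of A[i][k]*B[k][j].
(AB)[0][0] = (0)*(-1) + (2)*(-1) = -2
(AB)[0][1] = (0)*(-1) + (2)*(-2) = -4
(AB)[1][0] = (-2)*(-1) + (-1)*(-1) = 3
(AB)[1][1] = (-2)*(-1) + (-1)*(-2) = 4
AB = [[-2, -4], [3, 4]]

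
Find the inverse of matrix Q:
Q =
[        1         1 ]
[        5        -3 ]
det(Q) = -8
Q⁻¹ =
[      3/8       1/8 ]
[      5/8      -1/8 ]

For a 2×2 matrix Q = [[a, b], [c, d]] with det(Q) ≠ 0, Q⁻¹ = (1/det(Q)) * [[d, -b], [-c, a]].
det(Q) = (1)*(-3) - (1)*(5) = -3 - 5 = -8.
Q⁻¹ = (1/-8) * [[-3, -1], [-5, 1]].
Dividing each entry by -8 and reducing:
Q⁻¹ =
[      3/8       1/8 ]
[      5/8      -1/8 ]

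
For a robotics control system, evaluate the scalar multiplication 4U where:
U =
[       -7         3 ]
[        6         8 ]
4U =
[      -28        12 ]
[       24        32 ]

Scalar multiplication is elementwise: (4U)[i][j] = 4 * U[i][j].
  (4U)[0][0] = 4 * (-7) = -28
  (4U)[0][1] = 4 * (3) = 12
  (4U)[1][0] = 4 * (6) = 24
  (4U)[1][1] = 4 * (8) = 32
4U =
[      -28        12 ]
[       24        32 ]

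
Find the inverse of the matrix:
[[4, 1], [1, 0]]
[[0, 1], [1, -4]]

For [[a,b],[c,d]], inverse = (1/det)·[[d,-b],[-c,a]]
det = 4·0 - 1·1 = -1
Inverse = (1/-1)·[[0, -1], [-1, 4]]
        = [[0, 1], [1, -4]]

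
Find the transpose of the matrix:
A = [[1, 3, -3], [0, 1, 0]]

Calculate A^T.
[[1, 0], [3, 1], [-3, 0]]

The transpose sends entry (i,j) to (j,i); rows become columns.
Row 0 of A: [1, 3, -3] -> column 0 of A^T.
Row 1 of A: [0, 1, 0] -> column 1 of A^T.
A^T = [[1, 0], [3, 1], [-3, 0]]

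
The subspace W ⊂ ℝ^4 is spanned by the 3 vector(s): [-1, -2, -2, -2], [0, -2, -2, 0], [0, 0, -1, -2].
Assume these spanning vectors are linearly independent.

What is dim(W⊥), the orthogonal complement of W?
dim(W⊥) = 1

For any subspace W of ℝ^n, dim(W) + dim(W⊥) = n (the whole-space dimension).
Here the given 3 vectors are linearly independent, so dim(W) = 3.
Thus dim(W⊥) = n - dim(W) = 4 - 3 = 1.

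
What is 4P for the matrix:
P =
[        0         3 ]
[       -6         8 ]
4P =
[        0        12 ]
[      -24        32 ]

Scalar multiplication is elementwise: (4P)[i][j] = 4 * P[i][j].
  (4P)[0][0] = 4 * (0) = 0
  (4P)[0][1] = 4 * (3) = 12
  (4P)[1][0] = 4 * (-6) = -24
  (4P)[1][1] = 4 * (8) = 32
4P =
[        0        12 ]
[      -24        32 ]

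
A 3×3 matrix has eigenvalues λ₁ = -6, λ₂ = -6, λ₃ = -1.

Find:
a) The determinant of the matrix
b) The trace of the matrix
det = -36, trace = -13

Two standard eigenvalue identities:
- det(A) equals the product of the eigenvalues (counted with multiplicity).
- trace(A) equals the sum of the eigenvalues.
det(A) = (-6)*(-6)*(-1) = -36.
trace(A) = -6 - 6 - 1 = -13.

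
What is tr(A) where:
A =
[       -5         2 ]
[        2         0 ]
tr(A) = -5 + 0 = -5

The trace of a square matrix is the sum of its diagonal entries.
Diagonal entries of A: A[0][0] = -5, A[1][1] = 0.
tr(A) = -5 + 0 = -5.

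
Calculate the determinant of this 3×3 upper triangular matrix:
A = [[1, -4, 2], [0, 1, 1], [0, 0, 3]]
3

The determinant of a triangular matrix is the product of its diagonal entries (the off-diagonal entries above the diagonal do not affect it).
det(A) = (1) * (1) * (3) = 3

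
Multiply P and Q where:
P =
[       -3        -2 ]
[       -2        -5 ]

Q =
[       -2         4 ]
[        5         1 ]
PQ =
[       -4       -14 ]
[      -21       -13 ]

Matrix multiplication: (PQ)[i][j] = sum over k of P[i][k] * Q[k][j].
  (PQ)[0][0] = (-3)*(-2) + (-2)*(5) = -4
  (PQ)[0][1] = (-3)*(4) + (-2)*(1) = -14
  (PQ)[1][0] = (-2)*(-2) + (-5)*(5) = -21
  (PQ)[1][1] = (-2)*(4) + (-5)*(1) = -13
PQ =
[       -4       -14 ]
[      -21       -13 ]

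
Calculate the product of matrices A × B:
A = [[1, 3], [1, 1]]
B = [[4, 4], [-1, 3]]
[[1, 13], [3, 7]]

Matrix multiplication:
C[0][0] = 1×4 + 3×-1 = 1
C[0][1] = 1×4 + 3×3 = 13
C[1][0] = 1×4 + 1×-1 = 3
C[1][1] = 1×4 + 1×3 = 7
Result: [[1, 13], [3, 7]]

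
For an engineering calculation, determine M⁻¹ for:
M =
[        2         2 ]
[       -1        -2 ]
det(M) = -2
M⁻¹ =
[        1         1 ]
[     -1/2        -1 ]

For a 2×2 matrix M = [[a, b], [c, d]] with det(M) ≠ 0, M⁻¹ = (1/det(M)) * [[d, -b], [-c, a]].
det(M) = (2)*(-2) - (2)*(-1) = -4 + 2 = -2.
M⁻¹ = (1/-2) * [[-2, -2], [1, 2]].
Dividing each entry by -2 and reducing:
M⁻¹ =
[        1         1 ]
[     -1/2        -1 ]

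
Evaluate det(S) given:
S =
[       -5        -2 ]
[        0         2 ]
det(S) = -10

For a 2×2 matrix [[a, b], [c, d]], det = a*d - b*c.
det(S) = (-5)*(2) - (-2)*(0) = -10 - 0 = -10.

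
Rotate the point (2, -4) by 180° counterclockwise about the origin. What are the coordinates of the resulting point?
(-2, 4)

Rotation matrix R(θ) = [[cos θ, -sin θ], [sin θ, cos θ]]; for θ = 180°:
R = [[-1, 0], [0, -1]]
Result: R × [2, -4]ᵀ = [-1·2 + (0)·-4, 0·2 + (-1)·-4]ᵀ = (-2, 4)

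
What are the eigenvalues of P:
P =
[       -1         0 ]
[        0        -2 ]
λ = -2, -1

Solve det(P - λI) = 0. For a 2×2 matrix the characteristic equation is λ² - (trace)λ + det = 0.
trace(P) = a + d = -1 - 2 = -3.
det(P) = a*d - b*c = (-1)*(-2) - (0)*(0) = 2 - 0 = 2.
Characteristic equation: λ² - (-3)λ + (2) = 0.
Discriminant = (-3)² - 4*(2) = 9 - 8 = 1.
λ = (-3 ± √1) / 2 = (-3 ± 1) / 2 = -2, -1.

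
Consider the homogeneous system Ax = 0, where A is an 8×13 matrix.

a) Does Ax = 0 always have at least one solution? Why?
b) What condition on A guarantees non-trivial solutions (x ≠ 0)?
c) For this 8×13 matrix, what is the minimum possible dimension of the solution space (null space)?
a) Yes, x = 0 is always a solution. b) When A has linearly dependent columns (rank < n). c) Minimum nullity = 5.

a) x = 0 satisfies A·0 = 0, so the zero vector is always a solution.
b) Non-trivial solutions exist iff the columns of A are linearly dependent, equivalently rank(A) < n (the number of columns).
c) By rank-nullity, rank(A) + nullity(A) = n = 13. Since A has only 8 rows, rank(A) ≤ 8, so nullity(A) ≥ 13 - 8 = 5.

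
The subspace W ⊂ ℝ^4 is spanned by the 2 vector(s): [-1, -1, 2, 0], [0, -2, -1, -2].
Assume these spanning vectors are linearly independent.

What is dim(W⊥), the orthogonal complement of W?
dim(W⊥) = 2

For any subspace W of ℝ^n, dim(W) + dim(W⊥) = n (the whole-space dimension).
Here the given 2 vectors are linearly independent, so dim(W) = 2.
Thus dim(W⊥) = n - dim(W) = 4 - 2 = 2.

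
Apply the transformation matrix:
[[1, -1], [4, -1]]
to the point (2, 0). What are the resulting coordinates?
(2, 8)

Matrix multiplication:
[[1, -1], [4, -1]] × [2, 0]ᵀ
= [1×2 + -1×0, 4×2 + -1×0]ᵀ
= [2.0000, 8.0000]ᵀ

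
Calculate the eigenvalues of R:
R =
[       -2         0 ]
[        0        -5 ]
λ = -5, -2

Solve det(R - λI) = 0. For a 2×2 matrix the characteristic equation is λ² - (trace)λ + det = 0.
trace(R) = a + d = -2 - 5 = -7.
det(R) = a*d - b*c = (-2)*(-5) - (0)*(0) = 10 - 0 = 10.
Characteristic equation: λ² - (-7)λ + (10) = 0.
Discriminant = (-7)² - 4*(10) = 49 - 40 = 9.
λ = (-7 ± √9) / 2 = (-7 ± 3) / 2 = -5, -2.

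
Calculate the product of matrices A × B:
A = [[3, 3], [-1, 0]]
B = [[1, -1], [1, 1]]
[[6, 0], [-1, 1]]

Matrix multiplication:
C[0][0] = 3×1 + 3×1 = 6
C[0][1] = 3×-1 + 3×1 = 0
C[1][0] = -1×1 + 0×1 = -1
C[1][1] = -1×-1 + 0×1 = 1
Result: [[6, 0], [-1, 1]]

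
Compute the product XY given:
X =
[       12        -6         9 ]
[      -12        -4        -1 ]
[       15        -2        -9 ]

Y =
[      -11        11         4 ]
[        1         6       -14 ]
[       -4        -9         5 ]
XY =
[     -174        15       177 ]
[      132      -147         3 ]
[     -131       234        43 ]

Matrix multiplication: (XY)[i][j] = sum over k of X[i][k] * Y[k][j].
  (XY)[0][0] = (12)*(-11) + (-6)*(1) + (9)*(-4) = -174
  (XY)[0][1] = (12)*(11) + (-6)*(6) + (9)*(-9) = 15
  (XY)[0][2] = (12)*(4) + (-6)*(-14) + (9)*(5) = 177
  (XY)[1][0] = (-12)*(-11) + (-4)*(1) + (-1)*(-4) = 132
  (XY)[1][1] = (-12)*(11) + (-4)*(6) + (-1)*(-9) = -147
  (XY)[1][2] = (-12)*(4) + (-4)*(-14) + (-1)*(5) = 3
  (XY)[2][0] = (15)*(-11) + (-2)*(1) + (-9)*(-4) = -131
  (XY)[2][1] = (15)*(11) + (-2)*(6) + (-9)*(-9) = 234
  (XY)[2][2] = (15)*(4) + (-2)*(-14) + (-9)*(5) = 43
XY =
[     -174        15       177 ]
[      132      -147         3 ]
[     -131       234        43 ]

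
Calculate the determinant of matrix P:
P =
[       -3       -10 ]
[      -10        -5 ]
det(P) = -85

For a 2×2 matrix [[a, b], [c, d]], det = a*d - b*c.
det(P) = (-3)*(-5) - (-10)*(-10) = 15 - 100 = -85.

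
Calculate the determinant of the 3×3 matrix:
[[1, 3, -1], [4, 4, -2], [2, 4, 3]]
-36

Expansion along first row:
det = 1·det([[4,-2],[4,3]]) - 3·det([[4,-2],[2,3]]) + -1·det([[4,4],[2,4]])
    = 1·(4·3 - -2·4) - 3·(4·3 - -2·2) + -1·(4·4 - 4·2)
    = 1·20 - 3·16 + -1·8
    = 20 + -48 + -8 = -36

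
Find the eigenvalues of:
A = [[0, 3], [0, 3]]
λ = 0, 3

Solve det(A - λI) = 0. For a 2×2 matrix this is λ² - (trace)λ + det = 0.
trace(A) = 0 + 3 = 3.
det(A) = (0)*(3) - (3)*(0) = 0 - 0 = 0.
Characteristic equation: λ² - (3)λ + (0) = 0.
Discriminant: (3)² - 4*(0) = 9 - 0 = 9.
Roots: λ = (3 ± √9) / 2 = 0, 3.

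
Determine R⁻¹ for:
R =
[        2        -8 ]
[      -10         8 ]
det(R) = -64
R⁻¹ =
[     -1/8      -1/8 ]
[    -5/32     -1/32 ]

For a 2×2 matrix R = [[a, b], [c, d]] with det(R) ≠ 0, R⁻¹ = (1/det(R)) * [[d, -b], [-c, a]].
det(R) = (2)*(8) - (-8)*(-10) = 16 - 80 = -64.
R⁻¹ = (1/-64) * [[8, 8], [10, 2]].
Dividing each entry by -64 and reducing:
R⁻¹ =
[     -1/8      -1/8 ]
[    -5/32     -1/32 ]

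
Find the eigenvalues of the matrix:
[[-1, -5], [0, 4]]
λ = -1 and λ = 4

Characteristic equation: det(A - λI) = 0
λ² - (trace)λ + (det) = 0
λ² - (3)λ + (-4) = 0
λ² - 3λ - 4 = 0
Solving: λ = -1, 4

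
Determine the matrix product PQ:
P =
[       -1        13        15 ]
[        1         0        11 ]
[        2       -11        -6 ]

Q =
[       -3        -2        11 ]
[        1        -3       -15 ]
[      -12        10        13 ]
PQ =
[     -164       113       -11 ]
[     -135       108       154 ]
[       55       -31       109 ]

Matrix multiplication: (PQ)[i][j] = sum over k of P[i][k] * Q[k][j].
  (PQ)[0][0] = (-1)*(-3) + (13)*(1) + (15)*(-12) = -164
  (PQ)[0][1] = (-1)*(-2) + (13)*(-3) + (15)*(10) = 113
  (PQ)[0][2] = (-1)*(11) + (13)*(-15) + (15)*(13) = -11
  (PQ)[1][0] = (1)*(-3) + (0)*(1) + (11)*(-12) = -135
  (PQ)[1][1] = (1)*(-2) + (0)*(-3) + (11)*(10) = 108
  (PQ)[1][2] = (1)*(11) + (0)*(-15) + (11)*(13) = 154
  (PQ)[2][0] = (2)*(-3) + (-11)*(1) + (-6)*(-12) = 55
  (PQ)[2][1] = (2)*(-2) + (-11)*(-3) + (-6)*(10) = -31
  (PQ)[2][2] = (2)*(11) + (-11)*(-15) + (-6)*(13) = 109
PQ =
[     -164       113       -11 ]
[     -135       108       154 ]
[       55       -31       109 ]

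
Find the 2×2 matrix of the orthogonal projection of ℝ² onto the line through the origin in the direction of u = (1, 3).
[[1/10, 3/10], [3/10, 9/10]]

The orthogonal projection onto the line spanned by a nonzero vector u = (a, b) has matrix P = (u uᵀ) / (uᵀ u) = (1/(a² + b²)) · [[a², ab], [ab, b²]].
Here u = (1, 3), so a² + b² = 1 + 9 = 10.
P = (1/10) · [[1, 3], [3, 9]] = [[1/10, 3/10], [3/10, 9/10]].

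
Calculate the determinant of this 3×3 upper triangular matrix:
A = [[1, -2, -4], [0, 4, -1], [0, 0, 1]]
4

The determinant of a triangular matrix is the product of its diagonal entries (the off-diagonal entries above the diagonal do not affect it).
det(A) = (1) * (4) * (1) = 4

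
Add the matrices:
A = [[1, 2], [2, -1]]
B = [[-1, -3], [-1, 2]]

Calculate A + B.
[[0, -1], [1, 1]]

Add corresponding elements:
(1)+(-1)=0
(2)+(-3)=-1
(2)+(-1)=1
(-1)+(2)=1
A + B = [[0, -1], [1, 1]]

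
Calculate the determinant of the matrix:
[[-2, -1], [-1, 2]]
-5

For a 2×2 matrix [[a, b], [c, d]], det = ad - bc
det = (-2)(2) - (-1)(-1) = -4 - 1 = -5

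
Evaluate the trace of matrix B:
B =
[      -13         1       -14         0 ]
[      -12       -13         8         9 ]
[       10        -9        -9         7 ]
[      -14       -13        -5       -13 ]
tr(B) = -13 - 13 - 9 - 13 = -48

The trace of a square matrix is the sum of its diagonal entries.
Diagonal entries of B: B[0][0] = -13, B[1][1] = -13, B[2][2] = -9, B[3][3] = -13.
tr(B) = -13 - 13 - 9 - 13 = -48.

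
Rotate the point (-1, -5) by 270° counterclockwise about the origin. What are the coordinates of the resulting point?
(-5, 1)

Rotation matrix R(θ) = [[cos θ, -sin θ], [sin θ, cos θ]]; for θ = 270°:
R = [[0, 1], [-1, 0]]
Result: R × [-1, -5]ᵀ = [0·-1 + (1)·-5, -1·-1 + (0)·-5]ᵀ = (-5, 1)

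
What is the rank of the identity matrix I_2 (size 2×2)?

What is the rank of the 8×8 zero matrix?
rank(I_2) = 2, rank(0) = 0

The identity I_2 has 2 columns that are the standard basis vectors e_1, …, e_2. These are linearly independent, so all 2 columns are pivots and rank(I_2) = 2.
The 8×8 zero matrix has every entry zero, so every row is the zero row and there are no pivots; rank(0) = 0.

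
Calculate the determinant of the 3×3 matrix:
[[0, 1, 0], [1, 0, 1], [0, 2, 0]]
0

Expansion along first row:
det = 0·det([[0,1],[2,0]]) - 1·det([[1,1],[0,0]]) + 0·det([[1,0],[0,2]])
    = 0·(0·0 - 1·2) - 1·(1·0 - 1·0) + 0·(1·2 - 0·0)
    = 0·-2 - 1·0 + 0·2
    = 0 + 0 + 0 = 0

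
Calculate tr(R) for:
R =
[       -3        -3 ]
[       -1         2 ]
tr(R) = -3 + 2 = -1

The trace of a square matrix is the sum of its diagonal entries.
Diagonal entries of R: R[0][0] = -3, R[1][1] = 2.
tr(R) = -3 + 2 = -1.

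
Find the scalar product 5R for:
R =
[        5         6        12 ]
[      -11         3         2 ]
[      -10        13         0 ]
5R =
[       25        30        60 ]
[      -55        15        10 ]
[      -50        65         0 ]

Scalar multiplication is elementwise: (5R)[i][j] = 5 * R[i][j].
  (5R)[0][0] = 5 * (5) = 25
  (5R)[0][1] = 5 * (6) = 30
  (5R)[0][2] = 5 * (12) = 60
  (5R)[1][0] = 5 * (-11) = -55
  (5R)[1][1] = 5 * (3) = 15
  (5R)[1][2] = 5 * (2) = 10
  (5R)[2][0] = 5 * (-10) = -50
  (5R)[2][1] = 5 * (13) = 65
  (5R)[2][2] = 5 * (0) = 0
5R =
[       25        30        60 ]
[      -55        15        10 ]
[      -50        65         0 ]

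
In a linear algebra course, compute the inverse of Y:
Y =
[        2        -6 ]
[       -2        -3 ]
det(Y) = -18
Y⁻¹ =
[      1/6      -1/3 ]
[     -1/9      -1/9 ]

For a 2×2 matrix Y = [[a, b], [c, d]] with det(Y) ≠ 0, Y⁻¹ = (1/det(Y)) * [[d, -b], [-c, a]].
det(Y) = (2)*(-3) - (-6)*(-2) = -6 - 12 = -18.
Y⁻¹ = (1/-18) * [[-3, 6], [2, 2]].
Dividing each entry by -18 and reducing:
Y⁻¹ =
[      1/6      -1/3 ]
[     -1/9      -1/9 ]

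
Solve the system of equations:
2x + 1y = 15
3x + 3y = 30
x = 5, y = 5

Use elimination (row reduction):
Equation 1: 2x + 1y = 15.
Equation 2: 3x + 3y = 30.
Multiply Eq1 by 3 and Eq2 by 2: 6x + 3y = 45;  6x + 6y = 60.
Subtract: (3)y = 15, so y = 5.
Back-substitute into Eq1: 2x + 1*(5) = 15, so x = 5.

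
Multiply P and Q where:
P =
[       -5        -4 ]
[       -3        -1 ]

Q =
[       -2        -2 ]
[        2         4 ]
PQ =
[        2        -6 ]
[        4         2 ]

Matrix multiplication: (PQ)[i][j] = sum over k of P[i][k] * Q[k][j].
  (PQ)[0][0] = (-5)*(-2) + (-4)*(2) = 2
  (PQ)[0][1] = (-5)*(-2) + (-4)*(4) = -6
  (PQ)[1][0] = (-3)*(-2) + (-1)*(2) = 4
  (PQ)[1][1] = (-3)*(-2) + (-1)*(4) = 2
PQ =
[        2        -6 ]
[        4         2 ]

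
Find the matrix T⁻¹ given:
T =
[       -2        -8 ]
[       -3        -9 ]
det(T) = -6
T⁻¹ =
[      3/2      -4/3 ]
[     -1/2       1/3 ]

For a 2×2 matrix T = [[a, b], [c, d]] with det(T) ≠ 0, T⁻¹ = (1/det(T)) * [[d, -b], [-c, a]].
det(T) = (-2)*(-9) - (-8)*(-3) = 18 - 24 = -6.
T⁻¹ = (1/-6) * [[-9, 8], [3, -2]].
Dividing each entry by -6 and reducing:
T⁻¹ =
[      3/2      -4/3 ]
[     -1/2       1/3 ]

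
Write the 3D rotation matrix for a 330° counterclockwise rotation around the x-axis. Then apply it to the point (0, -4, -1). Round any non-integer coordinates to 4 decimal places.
R = [[1, 0, 0], [0, √3/2, 1/2], [0, -1/2, √3/2]]; R·(0, -4, -1) = (0.0000, -3.9641, 1.1340)

Rotation matrix for 330° around x-axis:
cos(330°) = √3/2, sin(330°) = -1/2
R = [[1, 0, 0], [0, √3/2, 1/2], [0, -1/2, √3/2]]
Apply to (0, -4, -1): R·[0, -4, -1]ᵀ = (0.0000, -3.9641, 1.1340)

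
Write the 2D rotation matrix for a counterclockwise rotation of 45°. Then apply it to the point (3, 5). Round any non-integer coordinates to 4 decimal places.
R = [[√2/2, -√2/2], [√2/2, √2/2]]; R·(3, 5) = (-1.4142, 5.6569)

Rotation matrix formula: R(θ) = [[cos θ, -sin θ], [sin θ, cos θ]]
For θ = 45°:
cos(45°) = √2/2
sin(45°) = √2/2
R = [[√2/2, -√2/2], [√2/2, √2/2]]
Apply to (3, 5): [√2/2·3 + (-√2/2)·5, √2/2·3 + √2/2·5] = (-1.4142, 5.6569)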